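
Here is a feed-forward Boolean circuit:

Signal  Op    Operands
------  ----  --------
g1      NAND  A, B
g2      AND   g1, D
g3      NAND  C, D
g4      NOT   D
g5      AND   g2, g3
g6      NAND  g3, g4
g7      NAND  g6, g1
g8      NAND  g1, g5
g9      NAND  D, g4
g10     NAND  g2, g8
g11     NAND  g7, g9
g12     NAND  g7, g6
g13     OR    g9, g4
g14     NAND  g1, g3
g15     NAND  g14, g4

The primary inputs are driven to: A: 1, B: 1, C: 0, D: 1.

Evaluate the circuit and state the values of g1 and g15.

g1 = 0, g15 = 1

g1 = A NAND B = 1 NAND 1 = 0
g3 = C NAND D = 0 NAND 1 = 1
g4 = NOT D = NOT 1 = 0
g14 = g1 NAND g3 = 0 NAND 1 = 1
g15 = g14 NAND g4 = 1 NAND 0 = 1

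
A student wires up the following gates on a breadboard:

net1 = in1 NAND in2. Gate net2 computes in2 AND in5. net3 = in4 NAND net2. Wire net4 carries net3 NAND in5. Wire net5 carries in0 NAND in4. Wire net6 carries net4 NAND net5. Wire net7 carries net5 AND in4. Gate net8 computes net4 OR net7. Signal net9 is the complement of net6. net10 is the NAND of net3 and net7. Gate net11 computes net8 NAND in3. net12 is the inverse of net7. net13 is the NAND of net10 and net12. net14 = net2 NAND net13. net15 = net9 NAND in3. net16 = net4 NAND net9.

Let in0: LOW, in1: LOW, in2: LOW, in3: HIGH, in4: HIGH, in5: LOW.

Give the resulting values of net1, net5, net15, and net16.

net1 = in1 NAND in2 = LOW NAND LOW = HIGH
net2 = in2 AND in5 = LOW AND LOW = LOW
net3 = in4 NAND net2 = HIGH NAND LOW = HIGH
net4 = net3 NAND in5 = HIGH NAND LOW = HIGH
net5 = in0 NAND in4 = LOW NAND HIGH = HIGH
net6 = net4 NAND net5 = HIGH NAND HIGH = LOW
net9 = NOT net6 = NOT LOW = HIGH
net15 = net9 NAND in3 = HIGH NAND HIGH = LOW
net16 = net4 NAND net9 = HIGH NAND HIGH = LOW

net1 = HIGH  net5 = HIGH  net15 = LOW  net16 = LOW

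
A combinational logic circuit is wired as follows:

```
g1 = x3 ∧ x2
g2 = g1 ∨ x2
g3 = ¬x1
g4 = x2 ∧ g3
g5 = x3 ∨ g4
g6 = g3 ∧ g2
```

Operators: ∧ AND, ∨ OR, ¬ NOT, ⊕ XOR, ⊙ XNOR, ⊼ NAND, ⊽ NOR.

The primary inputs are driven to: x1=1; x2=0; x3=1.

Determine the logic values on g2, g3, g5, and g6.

g2 = 0, g3 = 0, g5 = 1, g6 = 0

g1 = x3 AND x2 = 1 AND 0 = 0
g2 = g1 OR x2 = 0 OR 0 = 0
g3 = NOT x1 = NOT 1 = 0
g4 = x2 AND g3 = 0 AND 0 = 0
g5 = x3 OR g4 = 1 OR 0 = 1
g6 = g3 AND g2 = 0 AND 0 = 0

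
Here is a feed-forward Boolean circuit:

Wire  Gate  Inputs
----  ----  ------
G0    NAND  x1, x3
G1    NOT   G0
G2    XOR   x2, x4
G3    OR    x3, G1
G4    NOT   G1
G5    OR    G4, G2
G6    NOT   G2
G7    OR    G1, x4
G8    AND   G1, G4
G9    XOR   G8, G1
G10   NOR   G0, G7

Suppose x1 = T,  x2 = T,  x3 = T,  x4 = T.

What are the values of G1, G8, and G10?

G1 = T, G8 = F, G10 = F

G0 = x1 NAND x3 = T NAND T = F
G1 = NOT G0 = NOT F = T
G4 = NOT G1 = NOT T = F
G7 = G1 OR x4 = T OR T = T
G8 = G1 AND G4 = T AND F = F
G10 = G0 NOR G7 = F NOR T = F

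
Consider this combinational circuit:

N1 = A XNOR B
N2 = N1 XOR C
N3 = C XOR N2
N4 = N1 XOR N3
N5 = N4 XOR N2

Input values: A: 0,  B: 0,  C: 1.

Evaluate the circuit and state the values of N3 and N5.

N3 = 1, N5 = 0

N1 = A XNOR B = 0 XNOR 0 = 1
N2 = N1 XOR C = 1 XOR 1 = 0
N3 = C XOR N2 = 1 XOR 0 = 1
N4 = N1 XOR N3 = 1 XOR 1 = 0
N5 = N4 XOR N2 = 0 XOR 0 = 0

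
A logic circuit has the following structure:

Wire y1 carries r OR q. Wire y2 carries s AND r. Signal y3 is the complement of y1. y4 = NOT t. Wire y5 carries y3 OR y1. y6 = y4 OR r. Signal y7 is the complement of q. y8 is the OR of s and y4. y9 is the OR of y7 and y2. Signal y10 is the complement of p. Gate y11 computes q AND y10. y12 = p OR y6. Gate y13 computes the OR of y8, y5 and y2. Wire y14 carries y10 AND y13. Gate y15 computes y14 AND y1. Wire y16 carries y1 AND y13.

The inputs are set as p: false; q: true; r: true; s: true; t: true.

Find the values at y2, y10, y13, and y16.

y2 = true; y10 = true; y13 = true; y16 = true

y1 = r OR q = true OR true = true
y2 = s AND r = true AND true = true
y3 = NOT y1 = NOT true = false
y4 = NOT t = NOT true = false
y5 = y3 OR y1 = false OR true = true
y8 = s OR y4 = true OR false = true
y10 = NOT p = NOT false = true
y13 = y8 OR y5 OR y2 = true OR true OR true = true
y16 = y1 AND y13 = true AND true = true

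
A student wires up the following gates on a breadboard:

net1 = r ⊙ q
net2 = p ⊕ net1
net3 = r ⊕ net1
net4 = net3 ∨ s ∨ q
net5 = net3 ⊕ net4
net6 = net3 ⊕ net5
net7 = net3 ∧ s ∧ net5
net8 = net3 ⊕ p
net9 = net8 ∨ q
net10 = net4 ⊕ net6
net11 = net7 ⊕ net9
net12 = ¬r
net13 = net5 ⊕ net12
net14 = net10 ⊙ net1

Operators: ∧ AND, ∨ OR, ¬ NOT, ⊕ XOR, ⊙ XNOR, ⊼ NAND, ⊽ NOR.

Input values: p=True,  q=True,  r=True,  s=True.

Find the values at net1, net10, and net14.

net1 = r XNOR q = True XNOR True = True
net3 = r XOR net1 = True XOR True = False
net4 = net3 OR s OR q = False OR True OR True = True
net5 = net3 XOR net4 = False XOR True = True
net6 = net3 XOR net5 = False XOR True = True
net10 = net4 XOR net6 = True XOR True = False
net14 = net10 XNOR net1 = False XNOR True = False

net1 = True, net10 = False, net14 = False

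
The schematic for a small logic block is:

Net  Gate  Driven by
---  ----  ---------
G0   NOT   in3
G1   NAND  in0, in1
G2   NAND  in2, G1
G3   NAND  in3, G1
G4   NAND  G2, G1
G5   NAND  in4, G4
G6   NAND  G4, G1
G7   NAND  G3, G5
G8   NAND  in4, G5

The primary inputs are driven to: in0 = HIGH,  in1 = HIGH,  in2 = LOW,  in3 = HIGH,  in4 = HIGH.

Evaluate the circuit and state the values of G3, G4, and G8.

G1 = in0 NAND in1 = HIGH NAND HIGH = LOW
G2 = in2 NAND G1 = LOW NAND LOW = HIGH
G3 = in3 NAND G1 = HIGH NAND LOW = HIGH
G4 = G2 NAND G1 = HIGH NAND LOW = HIGH
G5 = in4 NAND G4 = HIGH NAND HIGH = LOW
G8 = in4 NAND G5 = HIGH NAND LOW = HIGH

G3 = HIGH  G4 = HIGH  G8 = HIGH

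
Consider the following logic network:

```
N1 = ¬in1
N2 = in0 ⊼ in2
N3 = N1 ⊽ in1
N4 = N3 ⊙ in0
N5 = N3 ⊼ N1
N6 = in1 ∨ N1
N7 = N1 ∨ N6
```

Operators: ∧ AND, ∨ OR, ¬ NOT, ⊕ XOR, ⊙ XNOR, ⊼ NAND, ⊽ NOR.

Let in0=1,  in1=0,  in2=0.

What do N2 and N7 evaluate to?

N1 = NOT in1 = NOT 0 = 1
N2 = in0 NAND in2 = 1 NAND 0 = 1
N6 = in1 OR N1 = 0 OR 1 = 1
N7 = N1 OR N6 = 1 OR 1 = 1

N2 = 1, N7 = 1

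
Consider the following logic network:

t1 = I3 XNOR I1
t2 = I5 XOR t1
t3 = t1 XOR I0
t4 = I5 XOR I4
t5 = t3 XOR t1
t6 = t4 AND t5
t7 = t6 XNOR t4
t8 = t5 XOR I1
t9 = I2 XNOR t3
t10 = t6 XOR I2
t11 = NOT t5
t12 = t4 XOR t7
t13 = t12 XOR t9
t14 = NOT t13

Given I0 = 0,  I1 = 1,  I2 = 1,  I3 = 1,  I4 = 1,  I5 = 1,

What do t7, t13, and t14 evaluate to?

t1 = I3 XNOR I1 = 1 XNOR 1 = 1
t3 = t1 XOR I0 = 1 XOR 0 = 1
t4 = I5 XOR I4 = 1 XOR 1 = 0
t5 = t3 XOR t1 = 1 XOR 1 = 0
t6 = t4 AND t5 = 0 AND 0 = 0
t7 = t6 XNOR t4 = 0 XNOR 0 = 1
t9 = I2 XNOR t3 = 1 XNOR 1 = 1
t12 = t4 XOR t7 = 0 XOR 1 = 1
t13 = t12 XOR t9 = 1 XOR 1 = 0
t14 = NOT t13 = NOT 0 = 1

t7 = 1, t13 = 0, t14 = 1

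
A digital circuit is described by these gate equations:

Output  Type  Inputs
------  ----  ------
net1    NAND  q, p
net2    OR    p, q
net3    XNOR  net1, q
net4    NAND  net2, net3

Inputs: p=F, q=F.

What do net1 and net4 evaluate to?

net1 = T  net4 = T

net1 = q NAND p = F NAND F = T
net2 = p OR q = F OR F = F
net3 = net1 XNOR q = T XNOR F = F
net4 = net2 NAND net3 = F NAND F = T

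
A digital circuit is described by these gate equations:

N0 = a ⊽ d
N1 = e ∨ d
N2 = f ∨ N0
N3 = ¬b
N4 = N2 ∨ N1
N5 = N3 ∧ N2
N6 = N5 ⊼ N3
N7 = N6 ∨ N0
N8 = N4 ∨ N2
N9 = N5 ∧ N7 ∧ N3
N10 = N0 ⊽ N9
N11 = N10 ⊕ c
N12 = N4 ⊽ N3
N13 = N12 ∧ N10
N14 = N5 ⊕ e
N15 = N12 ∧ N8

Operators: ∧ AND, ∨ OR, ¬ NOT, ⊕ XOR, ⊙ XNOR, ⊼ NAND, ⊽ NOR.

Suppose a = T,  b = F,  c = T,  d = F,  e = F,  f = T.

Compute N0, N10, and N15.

N0 = a NOR d = T NOR F = F
N1 = e OR d = F OR F = F
N2 = f OR N0 = T OR F = T
N3 = NOT b = NOT F = T
N4 = N2 OR N1 = T OR F = T
N5 = N3 AND N2 = T AND T = T
N6 = N5 NAND N3 = T NAND T = F
N7 = N6 OR N0 = F OR F = F
N8 = N4 OR N2 = T OR T = T
N9 = N5 AND N7 AND N3 = T AND F AND T = F
N10 = N0 NOR N9 = F NOR F = T
N12 = N4 NOR N3 = T NOR T = F
N15 = N12 AND N8 = F AND T = F

N0 = F, N10 = T, N15 = F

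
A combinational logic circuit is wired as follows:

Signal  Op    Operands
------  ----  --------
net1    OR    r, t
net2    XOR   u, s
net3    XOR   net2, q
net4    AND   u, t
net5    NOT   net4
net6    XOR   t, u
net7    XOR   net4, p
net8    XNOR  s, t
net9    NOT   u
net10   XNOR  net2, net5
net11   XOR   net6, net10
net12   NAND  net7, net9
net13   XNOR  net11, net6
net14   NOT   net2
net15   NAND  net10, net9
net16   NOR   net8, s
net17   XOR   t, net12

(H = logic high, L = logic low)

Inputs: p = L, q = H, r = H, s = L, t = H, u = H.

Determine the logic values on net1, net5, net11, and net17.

net1 = r OR t = H OR H = H
net2 = u XOR s = H XOR L = H
net4 = u AND t = H AND H = H
net5 = NOT net4 = NOT H = L
net6 = t XOR u = H XOR H = L
net7 = net4 XOR p = H XOR L = H
net9 = NOT u = NOT H = L
net10 = net2 XNOR net5 = H XNOR L = L
net11 = net6 XOR net10 = L XOR L = L
net12 = net7 NAND net9 = H NAND L = H
net17 = t XOR net12 = H XOR H = L

net1 = H  net5 = L  net11 = L  net17 = L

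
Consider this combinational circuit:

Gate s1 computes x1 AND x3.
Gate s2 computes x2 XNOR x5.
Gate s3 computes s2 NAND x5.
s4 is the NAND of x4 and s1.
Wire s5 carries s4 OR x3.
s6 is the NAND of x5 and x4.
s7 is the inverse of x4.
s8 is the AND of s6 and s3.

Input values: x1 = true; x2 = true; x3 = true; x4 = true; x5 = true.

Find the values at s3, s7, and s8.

s2 = x2 XNOR x5 = true XNOR true = true
s3 = s2 NAND x5 = true NAND true = false
s6 = x5 NAND x4 = true NAND true = false
s7 = NOT x4 = NOT true = false
s8 = s6 AND s3 = false AND false = false

s3 = false, s7 = false, s8 = false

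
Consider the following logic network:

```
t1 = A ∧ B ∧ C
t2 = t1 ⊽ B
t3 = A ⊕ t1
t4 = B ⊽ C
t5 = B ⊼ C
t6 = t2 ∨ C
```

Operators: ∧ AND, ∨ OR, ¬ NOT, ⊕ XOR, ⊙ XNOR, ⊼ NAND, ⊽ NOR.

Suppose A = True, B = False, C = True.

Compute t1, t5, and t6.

t1 = A AND B AND C = True AND False AND True = False
t2 = t1 NOR B = False NOR False = True
t5 = B NAND C = False NAND True = True
t6 = t2 OR C = True OR True = True

t1 = False  t5 = True  t6 = True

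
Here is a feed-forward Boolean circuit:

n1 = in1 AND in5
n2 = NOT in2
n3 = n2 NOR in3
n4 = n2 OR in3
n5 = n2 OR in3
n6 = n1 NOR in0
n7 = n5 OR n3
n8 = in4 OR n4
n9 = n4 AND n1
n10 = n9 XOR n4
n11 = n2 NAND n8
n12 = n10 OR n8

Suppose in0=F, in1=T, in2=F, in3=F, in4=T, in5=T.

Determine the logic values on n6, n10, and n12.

n1 = in1 AND in5 = T AND T = T
n2 = NOT in2 = NOT F = T
n4 = n2 OR in3 = T OR F = T
n6 = n1 NOR in0 = T NOR F = F
n8 = in4 OR n4 = T OR T = T
n9 = n4 AND n1 = T AND T = T
n10 = n9 XOR n4 = T XOR T = F
n12 = n10 OR n8 = F OR T = T

n6 = F  n10 = F  n12 = T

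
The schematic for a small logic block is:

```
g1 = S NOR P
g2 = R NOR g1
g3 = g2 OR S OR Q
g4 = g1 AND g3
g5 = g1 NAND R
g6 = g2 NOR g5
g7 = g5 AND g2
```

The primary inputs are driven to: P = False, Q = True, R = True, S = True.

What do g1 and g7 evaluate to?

g1 = S NOR P = True NOR False = False
g2 = R NOR g1 = True NOR False = False
g5 = g1 NAND R = False NAND True = True
g7 = g5 AND g2 = True AND False = False

g1 = False; g7 = False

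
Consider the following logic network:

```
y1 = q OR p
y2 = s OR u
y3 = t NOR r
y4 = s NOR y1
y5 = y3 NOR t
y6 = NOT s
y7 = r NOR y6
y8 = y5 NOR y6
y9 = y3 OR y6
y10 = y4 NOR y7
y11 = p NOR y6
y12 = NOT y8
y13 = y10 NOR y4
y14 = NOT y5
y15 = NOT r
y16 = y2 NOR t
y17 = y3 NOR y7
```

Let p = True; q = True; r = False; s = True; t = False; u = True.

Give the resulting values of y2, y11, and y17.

y2 = True  y11 = False  y17 = False

y2 = s OR u = True OR True = True
y3 = t NOR r = False NOR False = True
y6 = NOT s = NOT True = False
y7 = r NOR y6 = False NOR False = True
y11 = p NOR y6 = True NOR False = False
y17 = y3 NOR y7 = True NOR True = False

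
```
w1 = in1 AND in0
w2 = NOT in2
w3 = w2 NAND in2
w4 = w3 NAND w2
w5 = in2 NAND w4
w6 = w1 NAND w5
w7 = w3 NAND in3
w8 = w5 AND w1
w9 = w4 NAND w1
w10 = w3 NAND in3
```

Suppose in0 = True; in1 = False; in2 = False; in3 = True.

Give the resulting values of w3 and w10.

w3 = True; w10 = False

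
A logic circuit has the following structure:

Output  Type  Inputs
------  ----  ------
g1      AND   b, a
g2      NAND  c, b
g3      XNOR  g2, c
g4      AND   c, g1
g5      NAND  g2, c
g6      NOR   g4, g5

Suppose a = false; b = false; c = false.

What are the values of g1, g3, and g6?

g1 = false; g3 = false; g6 = false

g1 = b AND a = false AND false = false
g2 = c NAND b = false NAND false = true
g3 = g2 XNOR c = true XNOR false = false
g4 = c AND g1 = false AND false = false
g5 = g2 NAND c = true NAND false = true
g6 = g4 NOR g5 = false NOR true = false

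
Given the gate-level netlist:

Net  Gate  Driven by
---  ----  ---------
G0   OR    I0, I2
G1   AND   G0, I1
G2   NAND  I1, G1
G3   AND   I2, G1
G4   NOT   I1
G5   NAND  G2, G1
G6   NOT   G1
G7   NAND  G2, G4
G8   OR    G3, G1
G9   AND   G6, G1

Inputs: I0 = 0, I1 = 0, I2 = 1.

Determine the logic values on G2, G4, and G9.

G2 = 1, G4 = 1, G9 = 0

G0 = I0 OR I2 = 0 OR 1 = 1
G1 = G0 AND I1 = 1 AND 0 = 0
G2 = I1 NAND G1 = 0 NAND 0 = 1
G4 = NOT I1 = NOT 0 = 1
G6 = NOT G1 = NOT 0 = 1
G9 = G6 AND G1 = 1 AND 0 = 0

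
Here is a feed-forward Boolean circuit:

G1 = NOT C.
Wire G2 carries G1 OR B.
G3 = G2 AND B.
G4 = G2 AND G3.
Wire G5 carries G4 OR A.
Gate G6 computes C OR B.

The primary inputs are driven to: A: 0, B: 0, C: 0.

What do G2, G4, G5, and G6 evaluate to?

G2 = 1  G4 = 0  G5 = 0  G6 = 0

G1 = NOT C = NOT 0 = 1
G2 = G1 OR B = 1 OR 0 = 1
G3 = G2 AND B = 1 AND 0 = 0
G4 = G2 AND G3 = 1 AND 0 = 0
G5 = G4 OR A = 0 OR 0 = 0
G6 = C OR B = 0 OR 0 = 0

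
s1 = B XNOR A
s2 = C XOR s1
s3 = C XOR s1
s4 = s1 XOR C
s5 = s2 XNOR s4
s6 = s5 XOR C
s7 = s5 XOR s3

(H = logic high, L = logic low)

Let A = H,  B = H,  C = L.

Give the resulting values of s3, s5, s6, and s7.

s3 = H; s5 = H; s6 = H; s7 = L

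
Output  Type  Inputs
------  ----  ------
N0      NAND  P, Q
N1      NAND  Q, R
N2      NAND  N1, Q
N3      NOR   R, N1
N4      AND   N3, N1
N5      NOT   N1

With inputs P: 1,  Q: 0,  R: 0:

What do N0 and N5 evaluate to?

N0 = 1  N5 = 0

N0 = P NAND Q = 1 NAND 0 = 1
N1 = Q NAND R = 0 NAND 0 = 1
N5 = NOT N1 = NOT 1 = 0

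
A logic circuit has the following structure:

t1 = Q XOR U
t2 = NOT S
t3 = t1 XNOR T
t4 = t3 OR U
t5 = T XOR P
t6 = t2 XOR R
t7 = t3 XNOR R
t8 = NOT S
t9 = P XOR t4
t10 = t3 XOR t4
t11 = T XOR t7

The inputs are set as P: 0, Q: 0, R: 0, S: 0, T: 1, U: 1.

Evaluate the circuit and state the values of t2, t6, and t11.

t1 = Q XOR U = 0 XOR 1 = 1
t2 = NOT S = NOT 0 = 1
t3 = t1 XNOR T = 1 XNOR 1 = 1
t6 = t2 XOR R = 1 XOR 0 = 1
t7 = t3 XNOR R = 1 XNOR 0 = 0
t11 = T XOR t7 = 1 XOR 0 = 1

t2 = 1; t6 = 1; t11 = 1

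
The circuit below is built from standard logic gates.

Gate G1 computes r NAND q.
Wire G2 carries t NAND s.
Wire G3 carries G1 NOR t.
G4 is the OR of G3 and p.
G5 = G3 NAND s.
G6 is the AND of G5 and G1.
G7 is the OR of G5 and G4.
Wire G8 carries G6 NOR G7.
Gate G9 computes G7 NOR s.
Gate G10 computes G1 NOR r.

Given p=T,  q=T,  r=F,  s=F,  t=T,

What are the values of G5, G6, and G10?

G5 = T  G6 = T  G10 = F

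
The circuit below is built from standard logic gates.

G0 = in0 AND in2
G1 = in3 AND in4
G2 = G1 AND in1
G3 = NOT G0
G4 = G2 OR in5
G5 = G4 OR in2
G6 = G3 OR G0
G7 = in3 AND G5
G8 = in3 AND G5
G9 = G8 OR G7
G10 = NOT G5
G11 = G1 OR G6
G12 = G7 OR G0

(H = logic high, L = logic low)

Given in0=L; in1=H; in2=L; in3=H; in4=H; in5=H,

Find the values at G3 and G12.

G3 = H  G12 = H

G0 = in0 AND in2 = L AND L = L
G1 = in3 AND in4 = H AND H = H
G2 = G1 AND in1 = H AND H = H
G3 = NOT G0 = NOT L = H
G4 = G2 OR in5 = H OR H = H
G5 = G4 OR in2 = H OR L = H
G7 = in3 AND G5 = H AND H = H
G12 = G7 OR G0 = H OR L = H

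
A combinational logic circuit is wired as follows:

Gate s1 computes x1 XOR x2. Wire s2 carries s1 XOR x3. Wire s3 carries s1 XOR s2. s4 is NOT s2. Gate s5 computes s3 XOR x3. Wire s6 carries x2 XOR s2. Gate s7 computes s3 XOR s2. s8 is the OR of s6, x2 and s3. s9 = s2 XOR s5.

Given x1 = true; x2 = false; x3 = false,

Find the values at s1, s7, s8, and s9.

s1 = true; s7 = true; s8 = true; s9 = true

s1 = x1 XOR x2 = true XOR false = true
s2 = s1 XOR x3 = true XOR false = true
s3 = s1 XOR s2 = true XOR true = false
s5 = s3 XOR x3 = false XOR false = false
s6 = x2 XOR s2 = false XOR true = true
s7 = s3 XOR s2 = false XOR true = true
s8 = s6 OR x2 OR s3 = true OR false OR false = true
s9 = s2 XOR s5 = true XOR false = true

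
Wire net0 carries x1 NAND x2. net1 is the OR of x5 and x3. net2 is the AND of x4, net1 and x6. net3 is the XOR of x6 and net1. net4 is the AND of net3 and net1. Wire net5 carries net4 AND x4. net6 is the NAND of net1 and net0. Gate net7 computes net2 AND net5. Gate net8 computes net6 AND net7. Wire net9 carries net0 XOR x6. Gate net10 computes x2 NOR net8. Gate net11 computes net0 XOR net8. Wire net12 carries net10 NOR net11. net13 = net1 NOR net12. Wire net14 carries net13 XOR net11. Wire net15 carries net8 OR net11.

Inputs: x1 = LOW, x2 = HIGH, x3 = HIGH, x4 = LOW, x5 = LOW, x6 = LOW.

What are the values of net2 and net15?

net0 = x1 NAND x2 = LOW NAND HIGH = HIGH
net1 = x5 OR x3 = LOW OR HIGH = HIGH
net2 = x4 AND net1 AND x6 = LOW AND HIGH AND LOW = LOW
net3 = x6 XOR net1 = LOW XOR HIGH = HIGH
net4 = net3 AND net1 = HIGH AND HIGH = HIGH
net5 = net4 AND x4 = HIGH AND LOW = LOW
net6 = net1 NAND net0 = HIGH NAND HIGH = LOW
net7 = net2 AND net5 = LOW AND LOW = LOW
net8 = net6 AND net7 = LOW AND LOW = LOW
net11 = net0 XOR net8 = HIGH XOR LOW = HIGH
net15 = net8 OR net11 = LOW OR HIGH = HIGH

net2 = LOW; net15 = HIGH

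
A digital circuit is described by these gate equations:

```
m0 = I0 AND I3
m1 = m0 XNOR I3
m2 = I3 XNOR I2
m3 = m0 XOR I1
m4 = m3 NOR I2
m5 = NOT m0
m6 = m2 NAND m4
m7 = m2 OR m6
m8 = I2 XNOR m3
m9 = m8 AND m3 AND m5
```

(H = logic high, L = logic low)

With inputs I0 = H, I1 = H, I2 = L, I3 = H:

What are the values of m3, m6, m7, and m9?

m0 = I0 AND I3 = H AND H = H
m2 = I3 XNOR I2 = H XNOR L = L
m3 = m0 XOR I1 = H XOR H = L
m4 = m3 NOR I2 = L NOR L = H
m5 = NOT m0 = NOT H = L
m6 = m2 NAND m4 = L NAND H = H
m7 = m2 OR m6 = L OR H = H
m8 = I2 XNOR m3 = L XNOR L = H
m9 = m8 AND m3 AND m5 = H AND L AND L = L

m3 = L  m6 = H  m7 = H  m9 = L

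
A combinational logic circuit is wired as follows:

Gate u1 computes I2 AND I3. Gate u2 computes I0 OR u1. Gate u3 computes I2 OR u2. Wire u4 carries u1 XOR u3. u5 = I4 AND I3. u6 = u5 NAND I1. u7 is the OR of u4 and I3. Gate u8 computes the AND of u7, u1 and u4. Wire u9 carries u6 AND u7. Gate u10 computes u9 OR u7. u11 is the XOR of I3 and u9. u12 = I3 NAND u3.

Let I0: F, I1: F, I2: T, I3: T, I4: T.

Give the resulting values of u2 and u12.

u2 = T, u12 = F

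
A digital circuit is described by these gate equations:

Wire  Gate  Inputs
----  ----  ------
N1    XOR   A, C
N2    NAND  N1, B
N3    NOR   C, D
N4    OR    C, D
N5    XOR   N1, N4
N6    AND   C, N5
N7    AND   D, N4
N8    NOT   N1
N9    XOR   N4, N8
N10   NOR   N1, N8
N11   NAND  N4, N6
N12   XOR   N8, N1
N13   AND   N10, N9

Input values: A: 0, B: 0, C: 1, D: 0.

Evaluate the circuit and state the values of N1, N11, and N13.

N1 = A XOR C = 0 XOR 1 = 1
N4 = C OR D = 1 OR 0 = 1
N5 = N1 XOR N4 = 1 XOR 1 = 0
N6 = C AND N5 = 1 AND 0 = 0
N8 = NOT N1 = NOT 1 = 0
N9 = N4 XOR N8 = 1 XOR 0 = 1
N10 = N1 NOR N8 = 1 NOR 0 = 0
N11 = N4 NAND N6 = 1 NAND 0 = 1
N13 = N10 AND N9 = 0 AND 1 = 0

N1 = 1, N11 = 1, N13 = 0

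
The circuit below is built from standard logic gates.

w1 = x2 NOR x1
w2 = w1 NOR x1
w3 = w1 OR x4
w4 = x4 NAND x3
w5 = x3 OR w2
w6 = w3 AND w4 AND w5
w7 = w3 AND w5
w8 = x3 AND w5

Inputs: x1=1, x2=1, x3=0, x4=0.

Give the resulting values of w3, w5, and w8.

w1 = x2 NOR x1 = 1 NOR 1 = 0
w2 = w1 NOR x1 = 0 NOR 1 = 0
w3 = w1 OR x4 = 0 OR 0 = 0
w5 = x3 OR w2 = 0 OR 0 = 0
w8 = x3 AND w5 = 0 AND 0 = 0

w3 = 0; w5 = 0; w8 = 0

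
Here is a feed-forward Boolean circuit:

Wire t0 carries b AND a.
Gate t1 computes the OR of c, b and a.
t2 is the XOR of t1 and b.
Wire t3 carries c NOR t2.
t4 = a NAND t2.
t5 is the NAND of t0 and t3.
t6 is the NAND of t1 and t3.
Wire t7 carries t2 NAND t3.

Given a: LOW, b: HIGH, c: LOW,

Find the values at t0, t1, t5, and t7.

t0 = LOW  t1 = HIGH  t5 = HIGH  t7 = HIGH

t0 = b AND a = HIGH AND LOW = LOW
t1 = c OR b OR a = LOW OR HIGH OR LOW = HIGH
t2 = t1 XOR b = HIGH XOR HIGH = LOW
t3 = c NOR t2 = LOW NOR LOW = HIGH
t5 = t0 NAND t3 = LOW NAND HIGH = HIGH
t7 = t2 NAND t3 = LOW NAND HIGH = HIGH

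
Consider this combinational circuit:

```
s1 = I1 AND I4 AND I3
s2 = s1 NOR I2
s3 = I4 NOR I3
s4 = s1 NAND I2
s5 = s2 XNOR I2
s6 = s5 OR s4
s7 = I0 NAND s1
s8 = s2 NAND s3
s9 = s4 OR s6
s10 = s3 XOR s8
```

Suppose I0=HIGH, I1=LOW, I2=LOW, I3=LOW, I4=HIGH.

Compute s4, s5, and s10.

s4 = HIGH  s5 = LOW  s10 = HIGH

s1 = I1 AND I4 AND I3 = LOW AND HIGH AND LOW = LOW
s2 = s1 NOR I2 = LOW NOR LOW = HIGH
s3 = I4 NOR I3 = HIGH NOR LOW = LOW
s4 = s1 NAND I2 = LOW NAND LOW = HIGH
s5 = s2 XNOR I2 = HIGH XNOR LOW = LOW
s8 = s2 NAND s3 = HIGH NAND LOW = HIGH
s10 = s3 XOR s8 = LOW XOR HIGH = HIGH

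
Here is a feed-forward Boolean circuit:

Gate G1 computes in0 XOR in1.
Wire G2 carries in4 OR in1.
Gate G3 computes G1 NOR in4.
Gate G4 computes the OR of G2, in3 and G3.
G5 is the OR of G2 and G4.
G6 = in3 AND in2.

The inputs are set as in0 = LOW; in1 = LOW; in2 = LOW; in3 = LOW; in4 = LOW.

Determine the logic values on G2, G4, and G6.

G2 = LOW; G4 = HIGH; G6 = LOW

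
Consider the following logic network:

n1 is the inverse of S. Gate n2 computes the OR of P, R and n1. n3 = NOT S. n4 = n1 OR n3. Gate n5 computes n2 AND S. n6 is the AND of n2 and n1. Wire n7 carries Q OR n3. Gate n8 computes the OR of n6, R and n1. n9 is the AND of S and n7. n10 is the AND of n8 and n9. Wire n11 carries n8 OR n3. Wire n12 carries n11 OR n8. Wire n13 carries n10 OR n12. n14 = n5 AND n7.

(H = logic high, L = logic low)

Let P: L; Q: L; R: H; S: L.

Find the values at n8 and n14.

n1 = NOT S = NOT L = H
n2 = P OR R OR n1 = L OR H OR H = H
n3 = NOT S = NOT L = H
n5 = n2 AND S = H AND L = L
n6 = n2 AND n1 = H AND H = H
n7 = Q OR n3 = L OR H = H
n8 = n6 OR R OR n1 = H OR H OR H = H
n14 = n5 AND n7 = L AND H = L

n8 = H, n14 = L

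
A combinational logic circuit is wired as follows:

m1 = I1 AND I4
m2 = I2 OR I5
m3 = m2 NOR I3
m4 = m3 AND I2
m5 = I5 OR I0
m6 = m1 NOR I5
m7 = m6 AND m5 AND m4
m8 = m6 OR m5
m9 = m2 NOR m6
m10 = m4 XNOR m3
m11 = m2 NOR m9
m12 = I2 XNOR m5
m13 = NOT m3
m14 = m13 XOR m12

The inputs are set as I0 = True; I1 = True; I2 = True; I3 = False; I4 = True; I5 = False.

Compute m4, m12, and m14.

m4 = False; m12 = True; m14 = False

m2 = I2 OR I5 = True OR False = True
m3 = m2 NOR I3 = True NOR False = False
m4 = m3 AND I2 = False AND True = False
m5 = I5 OR I0 = False OR True = True
m12 = I2 XNOR m5 = True XNOR True = True
m13 = NOT m3 = NOT False = True
m14 = m13 XOR m12 = True XOR True = False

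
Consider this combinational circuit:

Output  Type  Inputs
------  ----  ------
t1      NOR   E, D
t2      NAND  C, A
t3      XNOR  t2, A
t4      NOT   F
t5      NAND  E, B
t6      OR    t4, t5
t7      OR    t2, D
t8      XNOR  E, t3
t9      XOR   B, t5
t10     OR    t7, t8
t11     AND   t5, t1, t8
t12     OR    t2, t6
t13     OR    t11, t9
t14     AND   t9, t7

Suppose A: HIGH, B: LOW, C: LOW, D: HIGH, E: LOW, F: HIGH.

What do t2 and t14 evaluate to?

t2 = C NAND A = LOW NAND HIGH = HIGH
t5 = E NAND B = LOW NAND LOW = HIGH
t7 = t2 OR D = HIGH OR HIGH = HIGH
t9 = B XOR t5 = LOW XOR HIGH = HIGH
t14 = t9 AND t7 = HIGH AND HIGH = HIGH

t2 = HIGH, t14 = HIGH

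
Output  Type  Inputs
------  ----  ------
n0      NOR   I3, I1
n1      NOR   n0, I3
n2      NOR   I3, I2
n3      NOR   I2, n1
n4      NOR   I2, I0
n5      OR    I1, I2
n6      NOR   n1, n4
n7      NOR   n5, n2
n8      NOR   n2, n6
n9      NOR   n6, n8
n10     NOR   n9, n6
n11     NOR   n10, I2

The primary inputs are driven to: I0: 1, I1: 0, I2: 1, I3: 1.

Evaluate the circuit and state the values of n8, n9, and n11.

n8 = 0; n9 = 0; n11 = 0

n0 = I3 NOR I1 = 1 NOR 0 = 0
n1 = n0 NOR I3 = 0 NOR 1 = 0
n2 = I3 NOR I2 = 1 NOR 1 = 0
n4 = I2 NOR I0 = 1 NOR 1 = 0
n6 = n1 NOR n4 = 0 NOR 0 = 1
n8 = n2 NOR n6 = 0 NOR 1 = 0
n9 = n6 NOR n8 = 1 NOR 0 = 0
n10 = n9 NOR n6 = 0 NOR 1 = 0
n11 = n10 NOR I2 = 0 NOR 1 = 0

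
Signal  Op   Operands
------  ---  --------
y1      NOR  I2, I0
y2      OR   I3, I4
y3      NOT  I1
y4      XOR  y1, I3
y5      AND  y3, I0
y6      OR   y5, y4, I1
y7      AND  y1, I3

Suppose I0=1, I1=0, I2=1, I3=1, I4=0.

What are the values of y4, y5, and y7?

y1 = I2 NOR I0 = 1 NOR 1 = 0
y3 = NOT I1 = NOT 0 = 1
y4 = y1 XOR I3 = 0 XOR 1 = 1
y5 = y3 AND I0 = 1 AND 1 = 1
y7 = y1 AND I3 = 0 AND 1 = 0

y4 = 1, y5 = 1, y7 = 0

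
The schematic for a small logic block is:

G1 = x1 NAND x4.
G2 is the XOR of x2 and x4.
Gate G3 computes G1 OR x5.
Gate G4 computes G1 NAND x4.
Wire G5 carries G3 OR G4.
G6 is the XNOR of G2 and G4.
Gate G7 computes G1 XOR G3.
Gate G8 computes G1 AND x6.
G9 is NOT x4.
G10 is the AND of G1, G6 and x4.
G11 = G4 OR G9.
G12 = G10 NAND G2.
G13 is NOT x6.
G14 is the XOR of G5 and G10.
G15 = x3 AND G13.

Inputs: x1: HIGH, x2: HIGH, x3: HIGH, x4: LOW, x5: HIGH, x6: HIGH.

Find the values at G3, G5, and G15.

G3 = HIGH, G5 = HIGH, G15 = LOW

G1 = x1 NAND x4 = HIGH NAND LOW = HIGH
G3 = G1 OR x5 = HIGH OR HIGH = HIGH
G4 = G1 NAND x4 = HIGH NAND LOW = HIGH
G5 = G3 OR G4 = HIGH OR HIGH = HIGH
G13 = NOT x6 = NOT HIGH = LOW
G15 = x3 AND G13 = HIGH AND LOW = LOW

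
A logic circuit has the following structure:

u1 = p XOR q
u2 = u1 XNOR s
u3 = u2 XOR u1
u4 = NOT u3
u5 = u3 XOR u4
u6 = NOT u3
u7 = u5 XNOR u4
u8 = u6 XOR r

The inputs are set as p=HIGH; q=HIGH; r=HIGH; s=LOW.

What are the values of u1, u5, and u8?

u1 = LOW, u5 = HIGH, u8 = HIGH

u1 = p XOR q = HIGH XOR HIGH = LOW
u2 = u1 XNOR s = LOW XNOR LOW = HIGH
u3 = u2 XOR u1 = HIGH XOR LOW = HIGH
u4 = NOT u3 = NOT HIGH = LOW
u5 = u3 XOR u4 = HIGH XOR LOW = HIGH
u6 = NOT u3 = NOT HIGH = LOW
u8 = u6 XOR r = LOW XOR HIGH = HIGH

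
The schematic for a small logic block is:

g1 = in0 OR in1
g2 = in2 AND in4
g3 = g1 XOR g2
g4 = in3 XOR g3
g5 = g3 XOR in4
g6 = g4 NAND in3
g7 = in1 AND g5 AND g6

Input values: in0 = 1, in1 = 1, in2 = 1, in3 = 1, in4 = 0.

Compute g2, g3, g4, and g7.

g2 = 0, g3 = 1, g4 = 0, g7 = 1

g1 = in0 OR in1 = 1 OR 1 = 1
g2 = in2 AND in4 = 1 AND 0 = 0
g3 = g1 XOR g2 = 1 XOR 0 = 1
g4 = in3 XOR g3 = 1 XOR 1 = 0
g5 = g3 XOR in4 = 1 XOR 0 = 1
g6 = g4 NAND in3 = 0 NAND 1 = 1
g7 = in1 AND g5 AND g6 = 1 AND 1 AND 1 = 1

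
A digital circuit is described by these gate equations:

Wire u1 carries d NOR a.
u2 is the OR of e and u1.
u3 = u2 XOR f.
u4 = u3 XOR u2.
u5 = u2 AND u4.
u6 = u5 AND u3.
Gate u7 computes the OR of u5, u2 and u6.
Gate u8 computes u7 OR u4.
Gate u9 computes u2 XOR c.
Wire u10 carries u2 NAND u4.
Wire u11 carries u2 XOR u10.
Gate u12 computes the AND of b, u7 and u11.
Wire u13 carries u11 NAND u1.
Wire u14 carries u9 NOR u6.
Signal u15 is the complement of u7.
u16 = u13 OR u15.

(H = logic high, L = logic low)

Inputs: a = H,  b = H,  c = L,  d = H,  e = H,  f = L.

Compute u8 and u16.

u1 = d NOR a = H NOR H = L
u2 = e OR u1 = H OR L = H
u3 = u2 XOR f = H XOR L = H
u4 = u3 XOR u2 = H XOR H = L
u5 = u2 AND u4 = H AND L = L
u6 = u5 AND u3 = L AND H = L
u7 = u5 OR u2 OR u6 = L OR H OR L = H
u8 = u7 OR u4 = H OR L = H
u10 = u2 NAND u4 = H NAND L = H
u11 = u2 XOR u10 = H XOR H = L
u13 = u11 NAND u1 = L NAND L = H
u15 = NOT u7 = NOT H = L
u16 = u13 OR u15 = H OR L = H

u8 = H, u16 = H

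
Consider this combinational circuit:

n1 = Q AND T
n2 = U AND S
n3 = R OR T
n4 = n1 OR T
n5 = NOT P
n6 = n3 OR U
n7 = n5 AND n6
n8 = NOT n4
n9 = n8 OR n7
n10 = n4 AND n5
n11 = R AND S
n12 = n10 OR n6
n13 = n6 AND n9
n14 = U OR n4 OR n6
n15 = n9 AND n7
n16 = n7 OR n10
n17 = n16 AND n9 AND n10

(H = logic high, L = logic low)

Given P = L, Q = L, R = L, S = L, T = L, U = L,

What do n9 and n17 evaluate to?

n1 = Q AND T = L AND L = L
n3 = R OR T = L OR L = L
n4 = n1 OR T = L OR L = L
n5 = NOT P = NOT L = H
n6 = n3 OR U = L OR L = L
n7 = n5 AND n6 = H AND L = L
n8 = NOT n4 = NOT L = H
n9 = n8 OR n7 = H OR L = H
n10 = n4 AND n5 = L AND H = L
n16 = n7 OR n10 = L OR L = L
n17 = n16 AND n9 AND n10 = L AND H AND L = L

n9 = H; n17 = L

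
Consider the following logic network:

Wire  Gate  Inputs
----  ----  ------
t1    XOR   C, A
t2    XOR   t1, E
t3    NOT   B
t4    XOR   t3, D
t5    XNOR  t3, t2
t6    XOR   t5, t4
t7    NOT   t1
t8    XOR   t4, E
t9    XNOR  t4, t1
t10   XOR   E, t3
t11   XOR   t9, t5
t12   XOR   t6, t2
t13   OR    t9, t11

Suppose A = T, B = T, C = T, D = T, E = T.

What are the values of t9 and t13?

t9 = F, t13 = F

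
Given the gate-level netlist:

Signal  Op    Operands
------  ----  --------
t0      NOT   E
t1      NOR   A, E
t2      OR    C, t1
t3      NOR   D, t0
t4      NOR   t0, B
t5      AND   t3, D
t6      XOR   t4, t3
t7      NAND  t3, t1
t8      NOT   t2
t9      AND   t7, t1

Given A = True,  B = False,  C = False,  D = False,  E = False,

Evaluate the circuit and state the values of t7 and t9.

t0 = NOT E = NOT False = True
t1 = A NOR E = True NOR False = False
t3 = D NOR t0 = False NOR True = False
t7 = t3 NAND t1 = False NAND False = True
t9 = t7 AND t1 = True AND False = False

t7 = True, t9 = False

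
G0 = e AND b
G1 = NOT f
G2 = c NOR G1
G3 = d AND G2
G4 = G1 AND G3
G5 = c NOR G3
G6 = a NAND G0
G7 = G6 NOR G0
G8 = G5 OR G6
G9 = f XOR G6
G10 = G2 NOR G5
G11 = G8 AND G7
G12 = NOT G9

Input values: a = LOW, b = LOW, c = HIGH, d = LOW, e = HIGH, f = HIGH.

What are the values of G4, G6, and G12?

G0 = e AND b = HIGH AND LOW = LOW
G1 = NOT f = NOT HIGH = LOW
G2 = c NOR G1 = HIGH NOR LOW = LOW
G3 = d AND G2 = LOW AND LOW = LOW
G4 = G1 AND G3 = LOW AND LOW = LOW
G6 = a NAND G0 = LOW NAND LOW = HIGH
G9 = f XOR G6 = HIGH XOR HIGH = LOW
G12 = NOT G9 = NOT LOW = HIGH

G4 = LOW  G6 = HIGH  G12 = HIGH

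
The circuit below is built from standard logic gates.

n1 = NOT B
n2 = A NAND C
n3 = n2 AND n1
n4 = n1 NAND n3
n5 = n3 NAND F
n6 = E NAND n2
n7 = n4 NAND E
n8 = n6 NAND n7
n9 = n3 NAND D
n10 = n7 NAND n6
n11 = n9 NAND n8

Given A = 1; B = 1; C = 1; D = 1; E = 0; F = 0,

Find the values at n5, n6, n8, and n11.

n1 = NOT B = NOT 1 = 0
n2 = A NAND C = 1 NAND 1 = 0
n3 = n2 AND n1 = 0 AND 0 = 0
n4 = n1 NAND n3 = 0 NAND 0 = 1
n5 = n3 NAND F = 0 NAND 0 = 1
n6 = E NAND n2 = 0 NAND 0 = 1
n7 = n4 NAND E = 1 NAND 0 = 1
n8 = n6 NAND n7 = 1 NAND 1 = 0
n9 = n3 NAND D = 0 NAND 1 = 1
n11 = n9 NAND n8 = 1 NAND 0 = 1

n5 = 1, n6 = 1, n8 = 0, n11 = 1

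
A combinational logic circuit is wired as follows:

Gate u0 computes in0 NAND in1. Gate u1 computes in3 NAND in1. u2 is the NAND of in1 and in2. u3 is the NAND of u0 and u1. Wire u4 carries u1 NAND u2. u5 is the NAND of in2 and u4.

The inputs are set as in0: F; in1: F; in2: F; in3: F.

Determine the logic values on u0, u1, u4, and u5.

u0 = in0 NAND in1 = F NAND F = T
u1 = in3 NAND in1 = F NAND F = T
u2 = in1 NAND in2 = F NAND F = T
u4 = u1 NAND u2 = T NAND T = F
u5 = in2 NAND u4 = F NAND F = T

u0 = T  u1 = T  u4 = F  u5 = T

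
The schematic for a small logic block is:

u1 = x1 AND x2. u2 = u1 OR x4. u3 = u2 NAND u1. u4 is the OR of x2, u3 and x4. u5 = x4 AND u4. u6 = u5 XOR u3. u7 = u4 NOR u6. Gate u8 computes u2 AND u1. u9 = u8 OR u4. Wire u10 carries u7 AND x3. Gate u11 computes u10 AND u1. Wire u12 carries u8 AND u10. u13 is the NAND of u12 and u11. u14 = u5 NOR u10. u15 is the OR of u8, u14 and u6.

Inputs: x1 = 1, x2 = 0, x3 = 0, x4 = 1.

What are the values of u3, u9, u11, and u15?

u3 = 1; u9 = 1; u11 = 0; u15 = 0

u1 = x1 AND x2 = 1 AND 0 = 0
u2 = u1 OR x4 = 0 OR 1 = 1
u3 = u2 NAND u1 = 1 NAND 0 = 1
u4 = x2 OR u3 OR x4 = 0 OR 1 OR 1 = 1
u5 = x4 AND u4 = 1 AND 1 = 1
u6 = u5 XOR u3 = 1 XOR 1 = 0
u7 = u4 NOR u6 = 1 NOR 0 = 0
u8 = u2 AND u1 = 1 AND 0 = 0
u9 = u8 OR u4 = 0 OR 1 = 1
u10 = u7 AND x3 = 0 AND 0 = 0
u11 = u10 AND u1 = 0 AND 0 = 0
u14 = u5 NOR u10 = 1 NOR 0 = 0
u15 = u8 OR u14 OR u6 = 0 OR 0 OR 0 = 0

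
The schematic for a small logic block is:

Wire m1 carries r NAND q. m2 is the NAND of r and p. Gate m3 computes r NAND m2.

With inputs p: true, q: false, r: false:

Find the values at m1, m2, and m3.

m1 = true; m2 = true; m3 = true

m1 = r NAND q = false NAND false = true
m2 = r NAND p = false NAND true = true
m3 = r NAND m2 = false NAND true = true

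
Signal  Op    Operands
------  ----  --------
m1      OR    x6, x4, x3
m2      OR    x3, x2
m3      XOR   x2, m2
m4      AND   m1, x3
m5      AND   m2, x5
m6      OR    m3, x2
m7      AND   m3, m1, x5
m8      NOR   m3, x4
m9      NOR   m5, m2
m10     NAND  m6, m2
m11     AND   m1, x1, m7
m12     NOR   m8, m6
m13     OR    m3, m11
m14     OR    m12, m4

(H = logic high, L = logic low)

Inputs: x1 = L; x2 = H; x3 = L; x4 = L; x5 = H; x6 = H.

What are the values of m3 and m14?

m1 = x6 OR x4 OR x3 = H OR L OR L = H
m2 = x3 OR x2 = L OR H = H
m3 = x2 XOR m2 = H XOR H = L
m4 = m1 AND x3 = H AND L = L
m6 = m3 OR x2 = L OR H = H
m8 = m3 NOR x4 = L NOR L = H
m12 = m8 NOR m6 = H NOR H = L
m14 = m12 OR m4 = L OR L = L

m3 = L; m14 = L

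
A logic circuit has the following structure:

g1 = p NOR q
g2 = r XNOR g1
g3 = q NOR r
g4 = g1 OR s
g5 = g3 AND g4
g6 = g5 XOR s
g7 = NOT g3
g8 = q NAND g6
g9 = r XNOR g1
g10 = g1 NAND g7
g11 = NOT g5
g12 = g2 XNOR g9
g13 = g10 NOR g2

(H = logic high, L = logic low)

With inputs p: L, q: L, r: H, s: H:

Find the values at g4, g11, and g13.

g1 = p NOR q = L NOR L = H
g2 = r XNOR g1 = H XNOR H = H
g3 = q NOR r = L NOR H = L
g4 = g1 OR s = H OR H = H
g5 = g3 AND g4 = L AND H = L
g7 = NOT g3 = NOT L = H
g10 = g1 NAND g7 = H NAND H = L
g11 = NOT g5 = NOT L = H
g13 = g10 NOR g2 = L NOR H = L

g4 = H; g11 = H; g13 = L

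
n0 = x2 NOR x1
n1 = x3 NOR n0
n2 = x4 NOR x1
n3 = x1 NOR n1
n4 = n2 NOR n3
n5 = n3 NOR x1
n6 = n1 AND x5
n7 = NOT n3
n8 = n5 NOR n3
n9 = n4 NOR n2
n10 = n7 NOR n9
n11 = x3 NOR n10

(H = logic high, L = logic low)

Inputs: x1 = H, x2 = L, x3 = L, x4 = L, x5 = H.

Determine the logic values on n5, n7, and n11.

n0 = x2 NOR x1 = L NOR H = L
n1 = x3 NOR n0 = L NOR L = H
n2 = x4 NOR x1 = L NOR H = L
n3 = x1 NOR n1 = H NOR H = L
n4 = n2 NOR n3 = L NOR L = H
n5 = n3 NOR x1 = L NOR H = L
n7 = NOT n3 = NOT L = H
n9 = n4 NOR n2 = H NOR L = L
n10 = n7 NOR n9 = H NOR L = L
n11 = x3 NOR n10 = L NOR L = H

n5 = L, n7 = H, n11 = H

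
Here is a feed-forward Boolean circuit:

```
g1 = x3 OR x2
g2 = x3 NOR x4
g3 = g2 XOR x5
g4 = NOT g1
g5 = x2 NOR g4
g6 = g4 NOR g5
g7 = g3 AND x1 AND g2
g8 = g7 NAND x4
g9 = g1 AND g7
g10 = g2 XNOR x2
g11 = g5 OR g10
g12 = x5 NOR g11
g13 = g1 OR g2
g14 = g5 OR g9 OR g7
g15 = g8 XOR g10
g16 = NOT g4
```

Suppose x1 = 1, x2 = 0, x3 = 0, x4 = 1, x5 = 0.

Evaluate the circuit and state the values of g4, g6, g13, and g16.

g4 = 1, g6 = 0, g13 = 0, g16 = 0

g1 = x3 OR x2 = 0 OR 0 = 0
g2 = x3 NOR x4 = 0 NOR 1 = 0
g4 = NOT g1 = NOT 0 = 1
g5 = x2 NOR g4 = 0 NOR 1 = 0
g6 = g4 NOR g5 = 1 NOR 0 = 0
g13 = g1 OR g2 = 0 OR 0 = 0
g16 = NOT g4 = NOT 1 = 0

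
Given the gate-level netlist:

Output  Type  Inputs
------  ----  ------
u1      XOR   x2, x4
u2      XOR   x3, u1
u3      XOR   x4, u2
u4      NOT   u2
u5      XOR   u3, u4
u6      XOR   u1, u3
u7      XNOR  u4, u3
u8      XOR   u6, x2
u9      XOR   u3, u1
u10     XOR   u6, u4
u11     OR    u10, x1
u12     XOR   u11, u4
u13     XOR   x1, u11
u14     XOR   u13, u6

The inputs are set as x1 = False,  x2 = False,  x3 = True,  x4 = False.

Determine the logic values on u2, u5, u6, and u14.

u2 = True  u5 = True  u6 = True  u14 = False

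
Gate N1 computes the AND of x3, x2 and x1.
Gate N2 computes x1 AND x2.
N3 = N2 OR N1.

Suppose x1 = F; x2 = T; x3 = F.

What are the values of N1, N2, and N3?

N1 = F; N2 = F; N3 = F

N1 = x3 AND x2 AND x1 = F AND T AND F = F
N2 = x1 AND x2 = F AND T = F
N3 = N2 OR N1 = F OR F = F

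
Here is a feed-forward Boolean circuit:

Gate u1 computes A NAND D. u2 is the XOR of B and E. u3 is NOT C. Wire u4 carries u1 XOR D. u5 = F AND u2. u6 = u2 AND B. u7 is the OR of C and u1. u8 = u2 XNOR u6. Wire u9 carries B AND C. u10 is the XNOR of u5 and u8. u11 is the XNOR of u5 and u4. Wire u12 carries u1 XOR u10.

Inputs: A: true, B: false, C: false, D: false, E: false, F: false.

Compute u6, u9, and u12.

u6 = false  u9 = false  u12 = true

u1 = A NAND D = true NAND false = true
u2 = B XOR E = false XOR false = false
u5 = F AND u2 = false AND false = false
u6 = u2 AND B = false AND false = false
u8 = u2 XNOR u6 = false XNOR false = true
u9 = B AND C = false AND false = false
u10 = u5 XNOR u8 = false XNOR true = false
u12 = u1 XOR u10 = true XOR false = true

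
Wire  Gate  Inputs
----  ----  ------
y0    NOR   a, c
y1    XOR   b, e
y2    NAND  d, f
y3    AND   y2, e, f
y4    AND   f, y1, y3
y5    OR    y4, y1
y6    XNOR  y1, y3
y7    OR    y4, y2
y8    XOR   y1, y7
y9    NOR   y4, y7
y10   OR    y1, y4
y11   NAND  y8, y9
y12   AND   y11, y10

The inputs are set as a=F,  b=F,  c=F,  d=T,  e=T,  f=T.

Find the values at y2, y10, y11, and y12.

y1 = b XOR e = F XOR T = T
y2 = d NAND f = T NAND T = F
y3 = y2 AND e AND f = F AND T AND T = F
y4 = f AND y1 AND y3 = T AND T AND F = F
y7 = y4 OR y2 = F OR F = F
y8 = y1 XOR y7 = T XOR F = T
y9 = y4 NOR y7 = F NOR F = T
y10 = y1 OR y4 = T OR F = T
y11 = y8 NAND y9 = T NAND T = F
y12 = y11 AND y10 = F AND T = F

y2 = F  y10 = T  y11 = F  y12 = F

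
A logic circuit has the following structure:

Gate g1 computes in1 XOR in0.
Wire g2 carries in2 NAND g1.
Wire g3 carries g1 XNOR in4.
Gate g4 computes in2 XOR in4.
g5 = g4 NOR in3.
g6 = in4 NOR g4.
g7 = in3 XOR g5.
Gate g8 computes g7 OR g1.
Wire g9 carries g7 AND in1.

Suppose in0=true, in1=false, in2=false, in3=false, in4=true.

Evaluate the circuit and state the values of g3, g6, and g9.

g1 = in1 XOR in0 = false XOR true = true
g3 = g1 XNOR in4 = true XNOR true = true
g4 = in2 XOR in4 = false XOR true = true
g5 = g4 NOR in3 = true NOR false = false
g6 = in4 NOR g4 = true NOR true = false
g7 = in3 XOR g5 = false XOR false = false
g9 = g7 AND in1 = false AND false = false

g3 = true; g6 = false; g9 = false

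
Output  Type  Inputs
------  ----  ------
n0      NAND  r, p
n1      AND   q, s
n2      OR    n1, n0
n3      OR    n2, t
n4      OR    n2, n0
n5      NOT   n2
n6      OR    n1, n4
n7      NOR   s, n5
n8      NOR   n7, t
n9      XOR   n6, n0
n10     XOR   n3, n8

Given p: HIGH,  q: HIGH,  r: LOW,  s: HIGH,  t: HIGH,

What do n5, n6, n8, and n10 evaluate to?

n0 = r NAND p = LOW NAND HIGH = HIGH
n1 = q AND s = HIGH AND HIGH = HIGH
n2 = n1 OR n0 = HIGH OR HIGH = HIGH
n3 = n2 OR t = HIGH OR HIGH = HIGH
n4 = n2 OR n0 = HIGH OR HIGH = HIGH
n5 = NOT n2 = NOT HIGH = LOW
n6 = n1 OR n4 = HIGH OR HIGH = HIGH
n7 = s NOR n5 = HIGH NOR LOW = LOW
n8 = n7 NOR t = LOW NOR HIGH = LOW
n10 = n3 XOR n8 = HIGH XOR LOW = HIGH

n5 = LOW, n6 = HIGH, n8 = LOW, n10 = HIGH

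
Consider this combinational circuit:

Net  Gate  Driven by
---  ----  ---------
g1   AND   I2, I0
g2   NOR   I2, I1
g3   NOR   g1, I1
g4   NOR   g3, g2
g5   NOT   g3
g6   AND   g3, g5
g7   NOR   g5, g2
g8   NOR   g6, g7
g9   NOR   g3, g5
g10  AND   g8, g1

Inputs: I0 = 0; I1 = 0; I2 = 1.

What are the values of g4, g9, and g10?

g4 = 0  g9 = 0  g10 = 0

g1 = I2 AND I0 = 1 AND 0 = 0
g2 = I2 NOR I1 = 1 NOR 0 = 0
g3 = g1 NOR I1 = 0 NOR 0 = 1
g4 = g3 NOR g2 = 1 NOR 0 = 0
g5 = NOT g3 = NOT 1 = 0
g6 = g3 AND g5 = 1 AND 0 = 0
g7 = g5 NOR g2 = 0 NOR 0 = 1
g8 = g6 NOR g7 = 0 NOR 1 = 0
g9 = g3 NOR g5 = 1 NOR 0 = 0
g10 = g8 AND g1 = 0 AND 0 = 0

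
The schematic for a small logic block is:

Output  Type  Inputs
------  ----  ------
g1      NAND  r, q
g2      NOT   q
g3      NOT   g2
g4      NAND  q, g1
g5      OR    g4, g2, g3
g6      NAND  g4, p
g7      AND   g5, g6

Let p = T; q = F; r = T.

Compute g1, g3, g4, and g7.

g1 = T, g3 = F, g4 = T, g7 = F

g1 = r NAND q = T NAND F = T
g2 = NOT q = NOT F = T
g3 = NOT g2 = NOT T = F
g4 = q NAND g1 = F NAND T = T
g5 = g4 OR g2 OR g3 = T OR T OR F = T
g6 = g4 NAND p = T NAND T = F
g7 = g5 AND g6 = T AND F = F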